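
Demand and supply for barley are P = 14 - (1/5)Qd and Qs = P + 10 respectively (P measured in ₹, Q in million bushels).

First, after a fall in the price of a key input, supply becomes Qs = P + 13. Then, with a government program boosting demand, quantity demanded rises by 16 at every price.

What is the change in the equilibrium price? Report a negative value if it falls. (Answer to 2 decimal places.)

Original equilibrium: 70 - 5P = P + 10 gives 60 = 6P, so P = 10 and Q = 20.
The shock moves the curves to Qd = 86 - 5P and Qs = P + 13.
Setting them equal: 86 - 5P = P + 13 → 73 = 6P, so P = 73/6 ≈ 12.1667 and Q = 151/6 ≈ 25.1667.
ΔP = 12.1667 − 10 = +2.17.

+2.17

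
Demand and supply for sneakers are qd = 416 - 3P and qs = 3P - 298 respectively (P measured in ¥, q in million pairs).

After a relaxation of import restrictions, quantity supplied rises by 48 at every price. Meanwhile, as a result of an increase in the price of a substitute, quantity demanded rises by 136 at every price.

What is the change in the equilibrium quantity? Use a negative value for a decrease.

+92

Before the shock: 416 - 3P = 3P - 298 ⇒ 714 = 6P ⇒ P = 119, q = 59.
The new curves are qd = 552 - 3P (demand) and qs = 3P - 250 (supply).
Clearing the new market: 552 - 3P = 3P - 250, so P = 401/3 ≈ 133.6667 and q = 151.
Δq = 151 − 59 = +92.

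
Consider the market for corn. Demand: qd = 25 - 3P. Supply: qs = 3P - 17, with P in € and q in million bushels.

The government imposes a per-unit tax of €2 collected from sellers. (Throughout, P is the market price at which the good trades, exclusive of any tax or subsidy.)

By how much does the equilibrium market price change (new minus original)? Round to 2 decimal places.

Solve the original market: 25 - 3P = 3P - 17, hence P = 7 and q = 4.
Since sellers keep the price net of the tax, the effective supply curve becomes qs = 3P - 23.
Clearing the new market: 25 - 3P = 3P - 23, so P = 8 and q = 1.
ΔP = 8 − 7 = +1.00.

+1.00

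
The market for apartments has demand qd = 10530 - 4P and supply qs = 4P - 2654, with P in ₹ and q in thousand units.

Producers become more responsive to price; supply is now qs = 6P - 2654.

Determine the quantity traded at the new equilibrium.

5256.4

Initially, 10530 - 4P = 4P - 2654, so 13184 = 8P and P = 1648, q = 3938.
The new curves are qd = 10530 - 4P (demand) and qs = 6P - 2654 (supply).
Clearing the new market: 10530 - 4P = 6P - 2654, so P = 1318.4 and q = 5256.4.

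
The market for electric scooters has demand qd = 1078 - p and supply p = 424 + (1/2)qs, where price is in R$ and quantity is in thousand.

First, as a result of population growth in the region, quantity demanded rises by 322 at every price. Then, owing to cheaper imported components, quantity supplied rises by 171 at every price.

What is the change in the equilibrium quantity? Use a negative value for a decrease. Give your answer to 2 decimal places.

Original equilibrium: 1078 - p = 2p - 848 gives 1926 = 3p, so p = 642 and q = 436.
With the change applied: demand qd = 1400 - p, supply qs = 2p - 677.
Setting them equal: 1400 - p = 2p - 677 → 2077 = 3p, so p = 2077/3 ≈ 692.3333 and q = 2123/3 ≈ 707.6667.
Δq = 707.6667 − 436 = +271.67.

+271.67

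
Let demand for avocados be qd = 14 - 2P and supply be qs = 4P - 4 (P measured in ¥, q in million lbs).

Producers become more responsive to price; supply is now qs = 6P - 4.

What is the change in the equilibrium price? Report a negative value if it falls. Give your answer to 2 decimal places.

-0.75

Initially, 14 - 2P = 4P - 4, so 18 = 6P and P = 3, q = 8.
The shock moves the curves to qd = 14 - 2P and qs = 6P - 4.
Clearing the new market: 14 - 2P = 6P - 4, so P = 2.25 and q = 9.5.
ΔP = 2.25 − 3 = -0.75.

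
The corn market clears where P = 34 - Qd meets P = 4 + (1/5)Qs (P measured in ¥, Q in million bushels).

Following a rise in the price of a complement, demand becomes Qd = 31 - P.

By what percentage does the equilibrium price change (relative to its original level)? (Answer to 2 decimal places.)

Before the shock: 34 - P = 5P - 20 ⇒ 54 = 6P ⇒ P = 9, Q = 25.
With the change applied: demand Qd = 31 - P, supply Qs = 5P - 20.
Equate the new curves: 31 - P = 5P - 20, giving 51 = 6P, P = 8.5, Q = 22.5.
%ΔP = (8.5 − 9) / 9 × 100 = -5.56%.

-5.56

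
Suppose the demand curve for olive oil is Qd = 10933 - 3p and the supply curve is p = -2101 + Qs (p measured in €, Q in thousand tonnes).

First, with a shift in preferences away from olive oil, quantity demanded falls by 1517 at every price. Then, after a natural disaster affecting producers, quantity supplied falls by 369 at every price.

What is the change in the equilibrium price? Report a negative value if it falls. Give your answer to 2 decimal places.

-287.00

Original equilibrium: 10933 - 3p = p + 2101 gives 8832 = 4p, so p = 2208 and Q = 4309.
The new curves are Qd = 9416 - 3p (demand) and Qs = p + 1732 (supply).
Clearing the new market: 9416 - 3p = p + 1732, so p = 1921 and Q = 3653.
Δp = 1921 − 2208 = -287.00.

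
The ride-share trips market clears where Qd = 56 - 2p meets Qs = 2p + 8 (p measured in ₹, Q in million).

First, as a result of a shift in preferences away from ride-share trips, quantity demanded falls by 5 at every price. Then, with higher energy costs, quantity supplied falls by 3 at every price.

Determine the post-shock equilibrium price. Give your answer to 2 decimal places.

11.50

Initially, 56 - 2p = 2p + 8, so 48 = 4p and p = 12, Q = 32.
The shock moves the curves to Qd = 51 - 2p and Qs = 2p + 5.
Setting them equal: 51 - 2p = 2p + 5 → 46 = 4p, so p = 11.5 and Q = 28.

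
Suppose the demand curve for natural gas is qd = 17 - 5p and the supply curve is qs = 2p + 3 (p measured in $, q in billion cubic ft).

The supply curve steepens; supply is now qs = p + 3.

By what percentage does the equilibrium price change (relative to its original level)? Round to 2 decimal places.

Solve the original market: 17 - 5p = 2p + 3, hence p = 2 and q = 7.
The new curves are qd = 17 - 5p (demand) and qs = p + 3 (supply).
Clearing the new market: 17 - 5p = p + 3, so p = 7/3 ≈ 2.3333 and q = 16/3 ≈ 5.3333.
%Δp = (2.3333 − 2) / 2 × 100 = +16.67%.

+16.67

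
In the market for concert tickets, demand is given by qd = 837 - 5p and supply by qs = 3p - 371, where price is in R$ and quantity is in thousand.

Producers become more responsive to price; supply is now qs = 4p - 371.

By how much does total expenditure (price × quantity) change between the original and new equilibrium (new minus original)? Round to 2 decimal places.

+9883.98

Before the shock: 837 - 5p = 3p - 371 ⇒ 1208 = 8p ⇒ p = 151, q = 82.
After the shift, demand is qd = 837 - 5p and supply is qs = 4p - 371.
Clearing the new market: 837 - 5p = 4p - 371, so p = 1208/9 ≈ 134.2222 and q = 1493/9 ≈ 165.8889.
Expenditure moves from 151×82 = 12382 to 134.2222×165.8889 = 22265.9753; change = +9883.98.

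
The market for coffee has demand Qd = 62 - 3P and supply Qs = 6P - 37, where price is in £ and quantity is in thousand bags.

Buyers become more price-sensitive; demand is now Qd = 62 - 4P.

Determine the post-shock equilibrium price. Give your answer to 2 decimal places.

Before the shock: 62 - 3P = 6P - 37 ⇒ 99 = 9P ⇒ P = 11, Q = 29.
With the change applied: demand Qd = 62 - 4P, supply Qs = 6P - 37.
Equate the new curves: 62 - 4P = 6P - 37, giving 99 = 10P, P = 9.9, Q = 22.4.

9.90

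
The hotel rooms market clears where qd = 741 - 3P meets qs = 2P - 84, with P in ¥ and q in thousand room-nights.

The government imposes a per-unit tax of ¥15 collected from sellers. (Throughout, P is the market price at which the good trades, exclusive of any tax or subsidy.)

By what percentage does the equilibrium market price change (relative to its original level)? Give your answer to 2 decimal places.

Initially, 741 - 3P = 2P - 84, so 825 = 5P and P = 165, q = 246.
Since sellers keep the price net of the tax, the effective supply curve becomes qs = 2P - 114.
Setting them equal: 741 - 3P = 2P - 114 → 855 = 5P, so P = 171 and q = 228.
%ΔP = (171 − 165) / 165 × 100 = +3.64%.

+3.64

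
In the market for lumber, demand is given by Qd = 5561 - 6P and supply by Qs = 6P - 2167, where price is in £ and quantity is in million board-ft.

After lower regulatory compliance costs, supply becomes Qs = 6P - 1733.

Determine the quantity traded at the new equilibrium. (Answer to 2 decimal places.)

1914.00

Original equilibrium: 5561 - 6P = 6P - 2167 gives 7728 = 12P, so P = 644 and Q = 1697.
The new curves are Qd = 5561 - 6P (demand) and Qs = 6P - 1733 (supply).
Setting them equal: 5561 - 6P = 6P - 1733 → 7294 = 12P, so P = 3647/6 ≈ 607.8333 and Q = 1914.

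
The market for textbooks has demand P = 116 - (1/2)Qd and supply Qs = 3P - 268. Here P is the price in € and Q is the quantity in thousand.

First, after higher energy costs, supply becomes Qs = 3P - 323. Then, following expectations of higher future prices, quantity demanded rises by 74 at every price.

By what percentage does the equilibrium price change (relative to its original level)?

Initially, 232 - 2P = 3P - 268, so 500 = 5P and P = 100, Q = 32.
The new curves are Qd = 306 - 2P (demand) and Qs = 3P - 323 (supply).
Equate the new curves: 306 - 2P = 3P - 323, giving 629 = 5P, P = 125.8, Q = 54.4.
%ΔP = (125.8 − 100) / 100 × 100 = +25.8%.

+25.8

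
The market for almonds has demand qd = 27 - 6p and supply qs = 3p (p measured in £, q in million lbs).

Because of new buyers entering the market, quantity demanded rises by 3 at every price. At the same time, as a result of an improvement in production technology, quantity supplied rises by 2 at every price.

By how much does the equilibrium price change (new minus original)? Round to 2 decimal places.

+0.11

Original equilibrium: 27 - 6p = 3p gives 27 = 9p, so p = 3 and q = 9.
With the change applied: demand qd = 30 - 6p, supply qs = 3p + 2.
Setting them equal: 30 - 6p = 3p + 2 → 28 = 9p, so p = 28/9 ≈ 3.1111 and q = 34/3 ≈ 11.3333.
Δp = 3.1111 − 3 = +0.11.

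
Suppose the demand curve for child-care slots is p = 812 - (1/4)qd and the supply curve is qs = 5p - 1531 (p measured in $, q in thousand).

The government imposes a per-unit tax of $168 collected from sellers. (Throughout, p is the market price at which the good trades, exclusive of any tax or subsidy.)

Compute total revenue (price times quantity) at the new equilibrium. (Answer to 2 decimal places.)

Before the shock: 3248 - 4p = 5p - 1531 ⇒ 4779 = 9p ⇒ p = 531, q = 1124.
Since sellers keep the price net of the tax, the effective supply curve becomes qs = 5p - 2371.
Setting them equal: 3248 - 4p = 5p - 2371 → 5619 = 9p, so p = 1873/3 ≈ 624.3333 and q = 2252/3 ≈ 750.6667.
New expenditure = 624.3333 × 750.6667 = 468666.22.

468666.22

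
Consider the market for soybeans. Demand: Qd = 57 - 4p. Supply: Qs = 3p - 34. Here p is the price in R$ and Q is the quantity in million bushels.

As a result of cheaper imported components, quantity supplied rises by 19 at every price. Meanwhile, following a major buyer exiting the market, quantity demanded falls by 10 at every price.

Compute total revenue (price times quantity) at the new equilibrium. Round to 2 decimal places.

Before the shock: 57 - 4p = 3p - 34 ⇒ 91 = 7p ⇒ p = 13, Q = 5.
After the shift, demand is Qd = 47 - 4p and supply is Qs = 3p - 15.
Equate the new curves: 47 - 4p = 3p - 15, giving 62 = 7p, p = 62/7 ≈ 8.8571, Q = 81/7 ≈ 11.5714.
New expenditure = 8.8571 × 11.5714 = 102.49.

102.49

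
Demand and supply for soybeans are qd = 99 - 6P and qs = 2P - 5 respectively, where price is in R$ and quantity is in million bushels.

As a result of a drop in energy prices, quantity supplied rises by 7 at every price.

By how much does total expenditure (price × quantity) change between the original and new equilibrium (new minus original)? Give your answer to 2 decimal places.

Original equilibrium: 99 - 6P = 2P - 5 gives 104 = 8P, so P = 13 and q = 21.
With the change applied: demand qd = 99 - 6P, supply qs = 2P + 2.
Setting them equal: 99 - 6P = 2P + 2 → 97 = 8P, so P = 12.125 and q = 26.25.
Expenditure moves from 13×21 = 273 to 12.125×26.25 = 318.28125; change = +45.28.

+45.28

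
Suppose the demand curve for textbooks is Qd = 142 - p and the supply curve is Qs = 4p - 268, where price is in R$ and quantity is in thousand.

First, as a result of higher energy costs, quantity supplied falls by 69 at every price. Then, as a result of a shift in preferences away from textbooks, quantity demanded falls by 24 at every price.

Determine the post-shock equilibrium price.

Solve the original market: 142 - p = 4p - 268, hence p = 82 and Q = 60.
The new curves are Qd = 118 - p (demand) and Qs = 4p - 337 (supply).
Equate the new curves: 118 - p = 4p - 337, giving 455 = 5p, p = 91, Q = 27.

91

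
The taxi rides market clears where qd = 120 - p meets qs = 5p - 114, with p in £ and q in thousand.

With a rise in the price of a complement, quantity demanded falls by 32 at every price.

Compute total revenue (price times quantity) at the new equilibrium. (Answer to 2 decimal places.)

Solve the original market: 120 - p = 5p - 114, hence p = 39 and q = 81.
After the shift, demand is qd = 88 - p and supply is qs = 5p - 114.
Clearing the new market: 88 - p = 5p - 114, so p = 101/3 ≈ 33.6667 and q = 163/3 ≈ 54.3333.
New expenditure = 33.6667 × 54.3333 = 1829.22.

1829.22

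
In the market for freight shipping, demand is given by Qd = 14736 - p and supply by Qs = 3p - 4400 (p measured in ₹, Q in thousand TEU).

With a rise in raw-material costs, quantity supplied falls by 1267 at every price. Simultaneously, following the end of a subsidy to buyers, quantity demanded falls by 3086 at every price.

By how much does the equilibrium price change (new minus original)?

-454.75

Before the shock: 14736 - p = 3p - 4400 ⇒ 19136 = 4p ⇒ p = 4784, Q = 9952.
The shock moves the curves to Qd = 11650 - p and Qs = 3p - 5667.
Clearing the new market: 11650 - p = 3p - 5667, so p = 4329.25 and Q = 7320.75.
Δp = 4329.25 − 4784 = -454.75.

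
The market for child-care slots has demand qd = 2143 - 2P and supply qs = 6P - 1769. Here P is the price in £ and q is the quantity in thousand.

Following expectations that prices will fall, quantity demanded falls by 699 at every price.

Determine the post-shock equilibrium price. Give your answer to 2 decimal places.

401.63

Original equilibrium: 2143 - 2P = 6P - 1769 gives 3912 = 8P, so P = 489 and q = 1165.
The new curves are qd = 1444 - 2P (demand) and qs = 6P - 1769 (supply).
Setting them equal: 1444 - 2P = 6P - 1769 → 3213 = 8P, so P = 401.625 and q = 640.75.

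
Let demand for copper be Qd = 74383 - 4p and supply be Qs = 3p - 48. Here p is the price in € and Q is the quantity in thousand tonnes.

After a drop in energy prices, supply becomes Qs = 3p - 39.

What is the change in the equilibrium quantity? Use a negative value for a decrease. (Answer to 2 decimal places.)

Initially, 74383 - 4p = 3p - 48, so 74431 = 7p and p = 10633, Q = 31851.
After the shift, demand is Qd = 74383 - 4p and supply is Qs = 3p - 39.
Setting them equal: 74383 - 4p = 3p - 39 → 74422 = 7p, so p = 74422/7 ≈ 10631.7143 and Q = 222993/7 ≈ 31856.1429.
ΔQ = 31856.1429 − 31851 = +5.14.

+5.14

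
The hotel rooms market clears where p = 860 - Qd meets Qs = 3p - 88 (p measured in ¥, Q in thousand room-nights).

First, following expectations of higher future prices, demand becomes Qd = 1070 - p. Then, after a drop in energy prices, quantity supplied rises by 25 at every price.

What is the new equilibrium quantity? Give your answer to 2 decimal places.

786.75

Original equilibrium: 860 - p = 3p - 88 gives 948 = 4p, so p = 237 and Q = 623.
After the shift, demand is Qd = 1070 - p and supply is Qs = 3p - 63.
Equate the new curves: 1070 - p = 3p - 63, giving 1133 = 4p, p = 283.25, Q = 786.75.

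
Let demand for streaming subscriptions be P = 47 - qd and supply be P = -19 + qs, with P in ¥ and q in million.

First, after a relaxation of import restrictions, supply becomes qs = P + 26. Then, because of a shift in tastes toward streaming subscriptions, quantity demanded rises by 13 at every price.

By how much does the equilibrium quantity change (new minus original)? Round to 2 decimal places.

+10.00

Initially, 47 - P = P + 19, so 28 = 2P and P = 14, q = 33.
The new curves are qd = 60 - P (demand) and qs = P + 26 (supply).
Setting them equal: 60 - P = P + 26 → 34 = 2P, so P = 17 and q = 43.
Δq = 43 − 33 = +10.00.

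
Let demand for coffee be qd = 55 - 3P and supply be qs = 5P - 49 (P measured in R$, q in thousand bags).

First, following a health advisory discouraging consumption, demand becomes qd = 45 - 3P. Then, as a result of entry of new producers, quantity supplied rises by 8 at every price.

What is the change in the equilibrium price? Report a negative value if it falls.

-2.25

Solve the original market: 55 - 3P = 5P - 49, hence P = 13 and q = 16.
The shock moves the curves to qd = 45 - 3P and qs = 5P - 41.
New equilibrium: 45 - 3P = 5P - 41 ⇒ 86 = 8P ⇒ P = 10.75, q = 12.75.
ΔP = 10.75 − 13 = -2.25.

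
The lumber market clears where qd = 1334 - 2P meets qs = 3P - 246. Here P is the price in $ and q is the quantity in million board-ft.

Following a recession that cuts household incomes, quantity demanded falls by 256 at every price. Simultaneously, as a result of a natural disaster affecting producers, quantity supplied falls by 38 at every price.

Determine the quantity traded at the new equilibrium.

Original equilibrium: 1334 - 2P = 3P - 246 gives 1580 = 5P, so P = 316 and q = 702.
The new curves are qd = 1078 - 2P (demand) and qs = 3P - 284 (supply).
New equilibrium: 1078 - 2P = 3P - 284 ⇒ 1362 = 5P ⇒ P = 272.4, q = 533.2.

533.2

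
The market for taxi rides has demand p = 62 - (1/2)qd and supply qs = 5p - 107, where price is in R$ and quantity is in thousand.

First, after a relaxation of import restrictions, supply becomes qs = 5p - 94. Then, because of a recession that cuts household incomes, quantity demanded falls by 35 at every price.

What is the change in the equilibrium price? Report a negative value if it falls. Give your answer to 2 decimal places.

Before the shock: 124 - 2p = 5p - 107 ⇒ 231 = 7p ⇒ p = 33, q = 58.
After the shift, demand is qd = 89 - 2p and supply is qs = 5p - 94.
Equate the new curves: 89 - 2p = 5p - 94, giving 183 = 7p, p = 183/7 ≈ 26.1429, q = 257/7 ≈ 36.7143.
Δp = 26.1429 − 33 = -6.86.

-6.86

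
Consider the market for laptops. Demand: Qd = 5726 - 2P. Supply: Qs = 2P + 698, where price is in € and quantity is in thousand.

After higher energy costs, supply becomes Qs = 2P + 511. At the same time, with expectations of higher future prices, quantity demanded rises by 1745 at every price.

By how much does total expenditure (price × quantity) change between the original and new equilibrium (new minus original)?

Solve the original market: 5726 - 2P = 2P + 698, hence P = 1257 and Q = 3212.
The new curves are Qd = 7471 - 2P (demand) and Qs = 2P + 511 (supply).
Equate the new curves: 7471 - 2P = 2P + 511, giving 6960 = 4P, P = 1740, Q = 3991.
Expenditure moves from 1257×3212 = 4037484 to 1740×3991 = 6944340; change = +2906856.

+2906856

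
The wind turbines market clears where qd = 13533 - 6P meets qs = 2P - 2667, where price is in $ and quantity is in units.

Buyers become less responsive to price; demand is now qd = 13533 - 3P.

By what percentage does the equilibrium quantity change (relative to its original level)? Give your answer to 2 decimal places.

Original equilibrium: 13533 - 6P = 2P - 2667 gives 16200 = 8P, so P = 2025 and q = 1383.
With the change applied: demand qd = 13533 - 3P, supply qs = 2P - 2667.
Equate the new curves: 13533 - 3P = 2P - 2667, giving 16200 = 5P, P = 3240, q = 3813.
%Δq = (3813 − 1383) / 1383 × 100 = +175.70%.

+175.70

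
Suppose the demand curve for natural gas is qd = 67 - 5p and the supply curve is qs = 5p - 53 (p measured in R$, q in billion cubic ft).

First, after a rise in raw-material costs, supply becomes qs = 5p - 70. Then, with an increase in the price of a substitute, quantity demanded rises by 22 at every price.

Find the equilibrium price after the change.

15.9

Initially, 67 - 5p = 5p - 53, so 120 = 10p and p = 12, q = 7.
With the change applied: demand qd = 89 - 5p, supply qs = 5p - 70.
Setting them equal: 89 - 5p = 5p - 70 → 159 = 10p, so p = 15.9 and q = 9.5.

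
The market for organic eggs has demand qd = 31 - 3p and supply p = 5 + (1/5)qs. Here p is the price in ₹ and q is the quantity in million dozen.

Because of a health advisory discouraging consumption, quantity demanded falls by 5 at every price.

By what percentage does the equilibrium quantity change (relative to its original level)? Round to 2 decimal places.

-31.25

Initially, 31 - 3p = 5p - 25, so 56 = 8p and p = 7, q = 10.
With the change applied: demand qd = 26 - 3p, supply qs = 5p - 25.
Clearing the new market: 26 - 3p = 5p - 25, so p = 6.375 and q = 6.875.
%Δq = (6.875 − 10) / 10 × 100 = -31.25%.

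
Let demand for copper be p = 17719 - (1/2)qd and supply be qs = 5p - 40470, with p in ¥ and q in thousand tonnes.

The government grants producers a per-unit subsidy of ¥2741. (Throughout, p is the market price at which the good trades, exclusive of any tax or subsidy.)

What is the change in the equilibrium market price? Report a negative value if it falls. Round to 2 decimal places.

Original equilibrium: 35438 - 2p = 5p - 40470 gives 75908 = 7p, so p = 10844 and q = 13750.
Since sellers receive the price plus the subsidy, the effective supply curve becomes qs = 5p - 26765.
Setting them equal: 35438 - 2p = 5p - 26765 → 62203 = 7p, so p = 62203/7 ≈ 8886.1429 and q = 123660/7 ≈ 17665.7143.
Δp = 8886.1429 − 10844 = -1957.86.

-1957.86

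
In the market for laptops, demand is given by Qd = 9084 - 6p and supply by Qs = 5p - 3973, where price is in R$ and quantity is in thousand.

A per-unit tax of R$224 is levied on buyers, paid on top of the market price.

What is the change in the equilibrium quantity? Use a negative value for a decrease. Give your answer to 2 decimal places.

-610.91

Original equilibrium: 9084 - 6p = 5p - 3973 gives 13057 = 11p, so p = 1187 and Q = 1962.
Since buyers pay the price plus the tax, the effective demand curve becomes Qd = 7740 - 6p.
Clearing the new market: 7740 - 6p = 5p - 3973, so p = 11713/11 ≈ 1064.8182 and Q = 14862/11 ≈ 1351.0909.
ΔQ = 1351.0909 − 1962 = -610.91.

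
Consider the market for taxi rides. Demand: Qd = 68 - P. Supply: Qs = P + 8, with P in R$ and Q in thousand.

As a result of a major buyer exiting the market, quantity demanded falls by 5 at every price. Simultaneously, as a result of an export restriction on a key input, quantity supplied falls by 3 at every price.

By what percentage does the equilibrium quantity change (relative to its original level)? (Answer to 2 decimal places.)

-10.53

Solve the original market: 68 - P = P + 8, hence P = 30 and Q = 38.
The shock moves the curves to Qd = 63 - P and Qs = P + 5.
Clearing the new market: 63 - P = P + 5, so P = 29 and Q = 34.
%ΔQ = (34 − 38) / 38 × 100 = -10.53%.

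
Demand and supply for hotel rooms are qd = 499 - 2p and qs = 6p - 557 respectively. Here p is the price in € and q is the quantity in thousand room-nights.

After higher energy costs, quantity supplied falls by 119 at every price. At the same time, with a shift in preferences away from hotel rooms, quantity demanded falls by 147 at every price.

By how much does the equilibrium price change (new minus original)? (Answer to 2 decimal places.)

-3.50

Before the shock: 499 - 2p = 6p - 557 ⇒ 1056 = 8p ⇒ p = 132, q = 235.
The shock moves the curves to qd = 352 - 2p and qs = 6p - 676.
New equilibrium: 352 - 2p = 6p - 676 ⇒ 1028 = 8p ⇒ p = 128.5, q = 95.
Δp = 128.5 − 132 = -3.50.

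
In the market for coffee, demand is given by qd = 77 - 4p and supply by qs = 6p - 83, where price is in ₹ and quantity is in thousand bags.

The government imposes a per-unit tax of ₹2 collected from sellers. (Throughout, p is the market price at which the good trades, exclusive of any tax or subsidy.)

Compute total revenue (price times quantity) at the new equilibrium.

141.04

Solve the original market: 77 - 4p = 6p - 83, hence p = 16 and q = 13.
Since sellers keep the price net of the tax, the effective supply curve becomes qs = 6p - 95.
Setting them equal: 77 - 4p = 6p - 95 → 172 = 10p, so p = 17.2 and q = 8.2.
New expenditure = 17.2 × 8.2 = 141.04.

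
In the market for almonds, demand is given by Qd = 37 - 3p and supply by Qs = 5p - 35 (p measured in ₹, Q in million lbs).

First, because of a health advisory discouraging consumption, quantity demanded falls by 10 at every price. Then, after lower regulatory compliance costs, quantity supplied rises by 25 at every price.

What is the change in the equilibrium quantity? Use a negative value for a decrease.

Before the shock: 37 - 3p = 5p - 35 ⇒ 72 = 8p ⇒ p = 9, Q = 10.
The new curves are Qd = 27 - 3p (demand) and Qs = 5p - 10 (supply).
New equilibrium: 27 - 3p = 5p - 10 ⇒ 37 = 8p ⇒ p = 4.625, Q = 13.125.
ΔQ = 13.125 − 10 = +3.125.

+3.125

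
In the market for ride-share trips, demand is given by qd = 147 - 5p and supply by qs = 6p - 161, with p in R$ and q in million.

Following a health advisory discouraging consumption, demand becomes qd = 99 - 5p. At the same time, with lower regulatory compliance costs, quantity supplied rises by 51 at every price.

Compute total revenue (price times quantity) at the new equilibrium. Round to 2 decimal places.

76.00

Before the shock: 147 - 5p = 6p - 161 ⇒ 308 = 11p ⇒ p = 28, q = 7.
With the change applied: demand qd = 99 - 5p, supply qs = 6p - 110.
Equate the new curves: 99 - 5p = 6p - 110, giving 209 = 11p, p = 19, q = 4.
New expenditure = 19 × 4 = 76.00.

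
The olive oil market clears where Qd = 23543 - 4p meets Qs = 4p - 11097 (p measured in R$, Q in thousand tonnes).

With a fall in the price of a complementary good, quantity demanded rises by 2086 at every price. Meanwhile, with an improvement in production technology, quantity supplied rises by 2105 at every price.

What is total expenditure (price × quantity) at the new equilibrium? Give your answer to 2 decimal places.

Solve the original market: 23543 - 4p = 4p - 11097, hence p = 4330 and Q = 6223.
With the change applied: demand Qd = 25629 - 4p, supply Qs = 4p - 8992.
Setting them equal: 25629 - 4p = 4p - 8992 → 34621 = 8p, so p = 4327.625 and Q = 8318.5.
New expenditure = 4327.625 × 8318.5 = 35999348.56.

35999348.56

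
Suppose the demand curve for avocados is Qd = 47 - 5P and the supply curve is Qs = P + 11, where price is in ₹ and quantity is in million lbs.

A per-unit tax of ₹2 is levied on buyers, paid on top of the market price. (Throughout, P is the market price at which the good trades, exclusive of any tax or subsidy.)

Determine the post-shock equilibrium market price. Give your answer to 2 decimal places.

4.33

Before the shock: 47 - 5P = P + 11 ⇒ 36 = 6P ⇒ P = 6, Q = 17.
Since buyers pay the price plus the tax, the effective demand curve becomes Qd = 37 - 5P.
Equate the new curves: 37 - 5P = P + 11, giving 26 = 6P, P = 13/3 ≈ 4.3333, Q = 46/3 ≈ 15.3333.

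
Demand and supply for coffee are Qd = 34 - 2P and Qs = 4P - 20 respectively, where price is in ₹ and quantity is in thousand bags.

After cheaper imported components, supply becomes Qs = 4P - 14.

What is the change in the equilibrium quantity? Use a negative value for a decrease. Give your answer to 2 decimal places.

Initially, 34 - 2P = 4P - 20, so 54 = 6P and P = 9, Q = 16.
After the shift, demand is Qd = 34 - 2P and supply is Qs = 4P - 14.
Clearing the new market: 34 - 2P = 4P - 14, so P = 8 and Q = 18.
ΔQ = 18 − 16 = +2.00.

+2.00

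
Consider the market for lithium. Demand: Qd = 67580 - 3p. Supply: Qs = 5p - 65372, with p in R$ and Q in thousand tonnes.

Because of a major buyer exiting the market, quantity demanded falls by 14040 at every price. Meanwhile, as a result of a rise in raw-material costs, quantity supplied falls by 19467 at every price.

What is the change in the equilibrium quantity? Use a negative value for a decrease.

Initially, 67580 - 3p = 5p - 65372, so 132952 = 8p and p = 16619, Q = 17723.
With the change applied: demand Qd = 53540 - 3p, supply Qs = 5p - 84839.
Equate the new curves: 53540 - 3p = 5p - 84839, giving 138379 = 8p, p = 17297.375, Q = 1647.875.
ΔQ = 1647.875 − 17723 = -16075.125.

-16075.125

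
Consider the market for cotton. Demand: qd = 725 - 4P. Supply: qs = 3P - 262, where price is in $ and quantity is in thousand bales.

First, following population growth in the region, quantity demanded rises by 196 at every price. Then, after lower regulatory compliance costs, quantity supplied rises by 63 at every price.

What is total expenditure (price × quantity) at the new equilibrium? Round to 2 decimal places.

44960.00

Initially, 725 - 4P = 3P - 262, so 987 = 7P and P = 141, q = 161.
After the shift, demand is qd = 921 - 4P and supply is qs = 3P - 199.
Clearing the new market: 921 - 4P = 3P - 199, so P = 160 and q = 281.
New expenditure = 160 × 281 = 44960.00.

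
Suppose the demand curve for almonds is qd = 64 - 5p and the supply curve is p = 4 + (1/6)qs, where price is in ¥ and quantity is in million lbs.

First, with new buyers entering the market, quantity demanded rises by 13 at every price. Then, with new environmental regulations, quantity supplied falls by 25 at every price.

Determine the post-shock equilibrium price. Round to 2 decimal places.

11.45

Initially, 64 - 5p = 6p - 24, so 88 = 11p and p = 8, q = 24.
After the shift, demand is qd = 77 - 5p and supply is qs = 6p - 49.
New equilibrium: 77 - 5p = 6p - 49 ⇒ 126 = 11p ⇒ p = 126/11 ≈ 11.4545, q = 217/11 ≈ 19.7273.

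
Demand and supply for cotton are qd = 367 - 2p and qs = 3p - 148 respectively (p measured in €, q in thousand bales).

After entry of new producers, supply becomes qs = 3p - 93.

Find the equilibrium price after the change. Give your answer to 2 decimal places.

Before the shock: 367 - 2p = 3p - 148 ⇒ 515 = 5p ⇒ p = 103, q = 161.
The new curves are qd = 367 - 2p (demand) and qs = 3p - 93 (supply).
Setting them equal: 367 - 2p = 3p - 93 → 460 = 5p, so p = 92 and q = 183.

92.00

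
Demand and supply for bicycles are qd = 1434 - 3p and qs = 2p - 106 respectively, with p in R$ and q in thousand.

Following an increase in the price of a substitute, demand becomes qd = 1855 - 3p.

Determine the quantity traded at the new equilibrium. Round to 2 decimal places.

Before the shock: 1434 - 3p = 2p - 106 ⇒ 1540 = 5p ⇒ p = 308, q = 510.
The shock moves the curves to qd = 1855 - 3p and qs = 2p - 106.
Setting them equal: 1855 - 3p = 2p - 106 → 1961 = 5p, so p = 392.2 and q = 678.4.

678.40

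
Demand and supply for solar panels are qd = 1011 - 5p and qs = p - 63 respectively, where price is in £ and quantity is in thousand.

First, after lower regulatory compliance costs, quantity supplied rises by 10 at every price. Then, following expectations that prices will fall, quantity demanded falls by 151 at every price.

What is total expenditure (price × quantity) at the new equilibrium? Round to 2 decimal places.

15089.86

Initially, 1011 - 5p = p - 63, so 1074 = 6p and p = 179, q = 116.
The new curves are qd = 860 - 5p (demand) and qs = p - 53 (supply).
Equate the new curves: 860 - 5p = p - 53, giving 913 = 6p, p = 913/6 ≈ 152.1667, q = 595/6 ≈ 99.1667.
New expenditure = 152.1667 × 99.1667 = 15089.86.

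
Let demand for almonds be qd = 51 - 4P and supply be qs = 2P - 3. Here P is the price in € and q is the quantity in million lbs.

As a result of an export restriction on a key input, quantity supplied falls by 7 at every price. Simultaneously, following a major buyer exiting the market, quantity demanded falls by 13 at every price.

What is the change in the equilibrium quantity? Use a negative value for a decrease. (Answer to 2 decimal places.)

-9.00

Original equilibrium: 51 - 4P = 2P - 3 gives 54 = 6P, so P = 9 and q = 15.
After the shift, demand is qd = 38 - 4P and supply is qs = 2P - 10.
Equate the new curves: 38 - 4P = 2P - 10, giving 48 = 6P, P = 8, q = 6.
Δq = 6 − 15 = -9.00.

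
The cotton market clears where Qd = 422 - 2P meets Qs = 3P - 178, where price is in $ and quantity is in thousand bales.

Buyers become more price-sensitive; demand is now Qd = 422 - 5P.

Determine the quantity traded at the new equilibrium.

Initially, 422 - 2P = 3P - 178, so 600 = 5P and P = 120, Q = 182.
With the change applied: demand Qd = 422 - 5P, supply Qs = 3P - 178.
Clearing the new market: 422 - 5P = 3P - 178, so P = 75 and Q = 47.

47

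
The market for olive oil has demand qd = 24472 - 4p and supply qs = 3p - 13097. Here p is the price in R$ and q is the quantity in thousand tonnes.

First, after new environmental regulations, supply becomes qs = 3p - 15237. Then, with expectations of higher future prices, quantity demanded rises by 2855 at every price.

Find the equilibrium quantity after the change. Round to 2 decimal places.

3004.71

Original equilibrium: 24472 - 4p = 3p - 13097 gives 37569 = 7p, so p = 5367 and q = 3004.
With the change applied: demand qd = 27327 - 4p, supply qs = 3p - 15237.
New equilibrium: 27327 - 4p = 3p - 15237 ⇒ 42564 = 7p ⇒ p = 42564/7 ≈ 6080.5714, q = 21033/7 ≈ 3004.7143.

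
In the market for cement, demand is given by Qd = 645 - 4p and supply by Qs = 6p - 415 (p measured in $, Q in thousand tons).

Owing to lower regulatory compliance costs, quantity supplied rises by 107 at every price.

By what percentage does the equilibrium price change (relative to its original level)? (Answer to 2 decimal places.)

-10.09

Original equilibrium: 645 - 4p = 6p - 415 gives 1060 = 10p, so p = 106 and Q = 221.
With the change applied: demand Qd = 645 - 4p, supply Qs = 6p - 308.
Clearing the new market: 645 - 4p = 6p - 308, so p = 95.3 and Q = 263.8.
%Δp = (95.3 − 106) / 106 × 100 = -10.09%.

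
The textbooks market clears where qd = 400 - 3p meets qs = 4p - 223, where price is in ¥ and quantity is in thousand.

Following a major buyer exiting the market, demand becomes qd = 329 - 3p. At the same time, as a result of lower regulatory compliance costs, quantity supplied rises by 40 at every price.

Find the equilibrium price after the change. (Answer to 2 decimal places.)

Original equilibrium: 400 - 3p = 4p - 223 gives 623 = 7p, so p = 89 and q = 133.
The shock moves the curves to qd = 329 - 3p and qs = 4p - 183.
Equate the new curves: 329 - 3p = 4p - 183, giving 512 = 7p, p = 512/7 ≈ 73.1429, q = 767/7 ≈ 109.5714.

73.14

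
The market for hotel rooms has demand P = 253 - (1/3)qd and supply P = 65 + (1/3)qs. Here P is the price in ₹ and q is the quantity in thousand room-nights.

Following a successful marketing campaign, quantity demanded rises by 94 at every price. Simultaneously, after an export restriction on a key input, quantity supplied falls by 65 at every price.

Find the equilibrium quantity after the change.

Original equilibrium: 759 - 3P = 3P - 195 gives 954 = 6P, so P = 159 and q = 282.
The shock moves the curves to qd = 853 - 3P and qs = 3P - 260.
Equate the new curves: 853 - 3P = 3P - 260, giving 1113 = 6P, P = 185.5, q = 296.5.

296.5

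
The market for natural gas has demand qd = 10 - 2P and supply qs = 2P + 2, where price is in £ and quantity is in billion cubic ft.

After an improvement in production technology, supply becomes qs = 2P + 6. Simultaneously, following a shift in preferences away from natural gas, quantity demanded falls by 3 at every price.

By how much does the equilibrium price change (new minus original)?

-1.75

Original equilibrium: 10 - 2P = 2P + 2 gives 8 = 4P, so P = 2 and q = 6.
The shock moves the curves to qd = 7 - 2P and qs = 2P + 6.
New equilibrium: 7 - 2P = 2P + 6 ⇒ 1 = 4P ⇒ P = 0.25, q = 6.5.
ΔP = 0.25 − 2 = -1.75.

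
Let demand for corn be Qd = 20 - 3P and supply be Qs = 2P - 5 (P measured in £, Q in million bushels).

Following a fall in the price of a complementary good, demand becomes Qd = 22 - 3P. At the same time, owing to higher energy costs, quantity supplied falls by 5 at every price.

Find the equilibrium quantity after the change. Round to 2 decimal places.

2.80

Initially, 20 - 3P = 2P - 5, so 25 = 5P and P = 5, Q = 5.
The shock moves the curves to Qd = 22 - 3P and Qs = 2P - 10.
Equate the new curves: 22 - 3P = 2P - 10, giving 32 = 5P, P = 6.4, Q = 2.8.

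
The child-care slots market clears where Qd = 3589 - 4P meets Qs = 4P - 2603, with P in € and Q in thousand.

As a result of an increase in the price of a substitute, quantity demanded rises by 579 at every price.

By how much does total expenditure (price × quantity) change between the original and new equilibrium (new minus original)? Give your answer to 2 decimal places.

+280706.44

Solve the original market: 3589 - 4P = 4P - 2603, hence P = 774 and Q = 493.
The shock moves the curves to Qd = 4168 - 4P and Qs = 4P - 2603.
Clearing the new market: 4168 - 4P = 4P - 2603, so P = 846.375 and Q = 782.5.
Expenditure moves from 774×493 = 381582 to 846.375×782.5 = 662288.4375; change = +280706.44.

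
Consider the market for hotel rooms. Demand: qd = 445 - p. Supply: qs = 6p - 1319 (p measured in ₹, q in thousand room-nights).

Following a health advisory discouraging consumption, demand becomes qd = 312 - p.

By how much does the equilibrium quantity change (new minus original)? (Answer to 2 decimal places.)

Before the shock: 445 - p = 6p - 1319 ⇒ 1764 = 7p ⇒ p = 252, q = 193.
With the change applied: demand qd = 312 - p, supply qs = 6p - 1319.
Equate the new curves: 312 - p = 6p - 1319, giving 1631 = 7p, p = 233, q = 79.
Δq = 79 − 193 = -114.00.

-114.00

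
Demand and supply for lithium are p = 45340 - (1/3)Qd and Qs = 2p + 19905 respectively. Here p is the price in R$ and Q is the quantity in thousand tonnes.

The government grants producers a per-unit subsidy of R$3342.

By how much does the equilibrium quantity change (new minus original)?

Original equilibrium: 136020 - 3p = 2p + 19905 gives 116115 = 5p, so p = 23223 and Q = 66351.
Since sellers receive the price plus the subsidy, the effective supply curve becomes Qs = 2p + 26589.
Equate the new curves: 136020 - 3p = 2p + 26589, giving 109431 = 5p, p = 21886.2, Q = 70361.4.
ΔQ = 70361.4 − 66351 = +4010.4.

+4010.4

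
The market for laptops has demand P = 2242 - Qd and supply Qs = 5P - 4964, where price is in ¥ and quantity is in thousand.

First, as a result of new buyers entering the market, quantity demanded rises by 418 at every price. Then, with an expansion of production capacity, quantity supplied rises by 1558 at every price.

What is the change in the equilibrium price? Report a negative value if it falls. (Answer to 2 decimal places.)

Initially, 2242 - P = 5P - 4964, so 7206 = 6P and P = 1201, Q = 1041.
With the change applied: demand Qd = 2660 - P, supply Qs = 5P - 3406.
Setting them equal: 2660 - P = 5P - 3406 → 6066 = 6P, so P = 1011 and Q = 1649.
ΔP = 1011 − 1201 = -190.00.

-190.00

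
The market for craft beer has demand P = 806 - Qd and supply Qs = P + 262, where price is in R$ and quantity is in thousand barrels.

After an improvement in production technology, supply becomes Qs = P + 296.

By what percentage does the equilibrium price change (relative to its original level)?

-6.25

Before the shock: 806 - P = P + 262 ⇒ 544 = 2P ⇒ P = 272, Q = 534.
With the change applied: demand Qd = 806 - P, supply Qs = P + 296.
Equate the new curves: 806 - P = P + 296, giving 510 = 2P, P = 255, Q = 551.
%ΔP = (255 − 272) / 272 × 100 = -6.25%.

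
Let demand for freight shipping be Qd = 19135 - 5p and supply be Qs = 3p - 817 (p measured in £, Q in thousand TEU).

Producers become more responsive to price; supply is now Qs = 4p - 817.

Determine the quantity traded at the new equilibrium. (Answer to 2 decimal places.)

8050.56

Original equilibrium: 19135 - 5p = 3p - 817 gives 19952 = 8p, so p = 2494 and Q = 6665.
The shock moves the curves to Qd = 19135 - 5p and Qs = 4p - 817.
Equate the new curves: 19135 - 5p = 4p - 817, giving 19952 = 9p, p = 19952/9 ≈ 2216.8889, Q = 72455/9 ≈ 8050.5556.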